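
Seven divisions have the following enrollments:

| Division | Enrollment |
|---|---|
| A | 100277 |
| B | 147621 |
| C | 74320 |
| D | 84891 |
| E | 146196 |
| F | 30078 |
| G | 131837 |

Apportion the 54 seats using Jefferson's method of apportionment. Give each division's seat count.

Standard divisor 715220/54 ≈ 13244.815; standard quotas: A 7.571, B 11.146, C 5.611, D 6.409, E 11.038, F 2.271, G 9.954.
Rounding down gives 7, 11, 5, 6, 11, 2, 9 = 51 seats, so the divisor must be adjusted.
With modified divisor 12340: modified quotas A 8.126, B 11.963, C 6.023, D 6.879, E 11.847, F 2.437, G 10.684.
Rounding down: A 8, B 11, C 6, D 6, E 11, F 2, G 10 (total 54).

A=8; B=11; C=6; D=6; E=11; F=2; G=10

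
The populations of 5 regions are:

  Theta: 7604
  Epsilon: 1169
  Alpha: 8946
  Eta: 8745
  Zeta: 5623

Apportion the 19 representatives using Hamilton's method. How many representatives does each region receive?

Total 32087; standard divisor 32087/19 ≈ 1688.789.
Standard quotas: Theta 4.5026, Epsilon 0.6922, Alpha 5.2973, Eta 5.1783, Zeta 3.3296.
Lower quotas: Theta 4, Epsilon 0, Alpha 5, Eta 5, Zeta 3 (sum 17, leaving 2 seats).
Remainders in descending order: Epsilon 0.6922, Theta 0.5026, Zeta 0.3296, Alpha 0.2973, Eta 0.1783.
The surplus seats go to Epsilon, Theta.

Theta 5, Epsilon 1, Alpha 5, Eta 5, Zeta 3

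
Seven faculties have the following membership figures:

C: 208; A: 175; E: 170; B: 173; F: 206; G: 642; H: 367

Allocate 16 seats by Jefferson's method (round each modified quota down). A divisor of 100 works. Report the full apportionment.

With modified divisor 100: modified quotas C 2.080, A 1.750, E 1.700, B 1.730, F 2.060, G 6.420, H 3.670.
Rounding down: C 2, A 1, E 1, B 1, F 2, G 6, H 3 (total 16).

C: 2, A: 1, E: 1, B: 1, F: 2, G: 6, H: 3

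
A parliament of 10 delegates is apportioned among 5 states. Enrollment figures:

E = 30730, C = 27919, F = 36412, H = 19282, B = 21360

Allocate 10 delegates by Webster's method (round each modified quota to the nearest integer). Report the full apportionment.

Standard divisor 135703/10 ≈ 13570.3; standard quotas: E 2.265, C 2.057, F 2.683, H 1.421, B 1.574.
Rounding to the nearest integer gives E 2, C 2, F 3, H 1, B 2 — total 10, matching the house size, so no adjustment is needed.

E=2, C=2, F=3, H=1, B=2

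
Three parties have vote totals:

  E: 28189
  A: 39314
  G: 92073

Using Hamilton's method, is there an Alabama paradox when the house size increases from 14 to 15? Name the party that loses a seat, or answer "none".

At 14 seats: E 3, A 3, G 8.
At 15 seats: E 2, A 4, G 9.
E drops from 3 to 2.

E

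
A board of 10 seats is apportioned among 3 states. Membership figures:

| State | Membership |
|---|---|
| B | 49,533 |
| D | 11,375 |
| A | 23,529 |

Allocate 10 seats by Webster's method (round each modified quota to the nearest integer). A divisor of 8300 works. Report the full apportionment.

With modified divisor 8300: modified quotas B 5.968, D 1.370, A 2.835.
Rounding to the nearest integer: B 6, D 1, A 3 (total 10).

B: 6, D: 1, A: 3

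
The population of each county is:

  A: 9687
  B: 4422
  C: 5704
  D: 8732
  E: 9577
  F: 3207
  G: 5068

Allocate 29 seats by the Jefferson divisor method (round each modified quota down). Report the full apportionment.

Standard divisor 46397/29 ≈ 1599.897; standard quotas: A 6.055, B 2.764, C 3.565, D 5.458, E 5.986, F 2.005, G 3.168.
Rounding down gives 6, 2, 3, 5, 5, 2, 3 = 26 seats, so the divisor must be adjusted.
With modified divisor 1440: modified quotas A 6.727, B 3.071, C 3.961, D 6.064, E 6.651, F 2.227, G 3.519.
Rounding down: A 6, B 3, C 3, D 6, E 6, F 2, G 3 (total 29).

A 6, B 3, C 3, D 6, E 6, F 2, G 3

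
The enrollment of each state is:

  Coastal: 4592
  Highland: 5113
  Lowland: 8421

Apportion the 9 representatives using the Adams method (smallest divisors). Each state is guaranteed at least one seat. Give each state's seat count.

Standard divisor 18126/9 ≈ 2014; standard quotas: Coastal 2.280, Highland 2.539, Lowland 4.181.
Rounding up gives 3, 3, 5 = 11 seats, so the divisor must be adjusted.
With modified divisor 2400: modified quotas Coastal 1.913, Highland 2.130, Lowland 3.509.
Rounding up: Coastal 2, Highland 3, Lowland 4 (total 9).

Coastal 2, Highland 3, Lowland 4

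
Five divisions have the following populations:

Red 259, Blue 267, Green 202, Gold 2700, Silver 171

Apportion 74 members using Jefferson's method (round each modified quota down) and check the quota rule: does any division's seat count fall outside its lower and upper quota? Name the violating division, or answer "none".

Gold

Standard quotas: Red 5.325, Blue 5.490, Green 4.153, Gold 55.515, Silver 3.516.
Jefferson allocation: Red 5, Blue 5, Green 4, Gold 57, Silver 3.
Gold has quota 55.515 (lower 55, upper 56) but receives 57 — outside the quota interval.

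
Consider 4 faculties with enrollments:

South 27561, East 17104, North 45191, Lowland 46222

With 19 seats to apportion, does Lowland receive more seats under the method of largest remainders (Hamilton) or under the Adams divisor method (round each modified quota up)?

Hamilton

Hamilton: South 4, East 2, North 6, Lowland 7.
Adams: South 4, East 3, North 6, Lowland 6.
Lowland gets 7 under Hamilton and 6 under Adams.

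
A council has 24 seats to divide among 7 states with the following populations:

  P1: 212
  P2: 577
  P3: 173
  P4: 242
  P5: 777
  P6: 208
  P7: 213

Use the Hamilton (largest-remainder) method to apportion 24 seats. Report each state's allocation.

P1 2, P2 6, P3 2, P4 2, P5 8, P6 2, P7 2

Standard divisor: 2402 ÷ 24 ≈ 100.083.
Standard quotas: P1 2.118, P2 5.765, P3 1.729, P4 2.418, P5 7.764, P6 2.078, P7 2.128.
Lower quotas: P1 2, P2 5, P3 1, P4 2, P5 7, P6 2, P7 2 (sum 21, leaving 3 seats).
Remainders in descending order: P2 0.765, P5 0.764, P3 0.729, P4 0.418, P7 0.128, P1 0.118, P6 0.078.
The surplus seats go to P2, P5, P3.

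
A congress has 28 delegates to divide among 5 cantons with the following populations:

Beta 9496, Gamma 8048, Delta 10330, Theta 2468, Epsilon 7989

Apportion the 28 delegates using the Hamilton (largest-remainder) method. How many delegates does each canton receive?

Beta 7; Gamma 6; Delta 7; Theta 2; Epsilon 6

Standard divisor: 38331 ÷ 28 ≈ 1368.964.
Standard quotas: Beta 6.9366, Gamma 5.8789, Delta 7.5459, Theta 1.8028, Epsilon 5.8358.
Lower quotas: Beta 6, Gamma 5, Delta 7, Theta 1, Epsilon 5 (sum 24, leaving 4 seats).
Remainders in descending order: Beta 0.9366, Gamma 0.8789, Epsilon 0.8358, Theta 0.8028, Delta 0.5459.
Largest remainders: Beta, Gamma, Epsilon, Theta receive the extra seats.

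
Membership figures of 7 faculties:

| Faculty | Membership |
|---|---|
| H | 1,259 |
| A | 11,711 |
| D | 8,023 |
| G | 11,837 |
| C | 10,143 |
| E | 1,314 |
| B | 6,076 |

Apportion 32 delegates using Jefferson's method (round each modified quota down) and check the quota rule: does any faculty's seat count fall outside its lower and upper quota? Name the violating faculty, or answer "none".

Standard quotas: H 0.800, A 7.441, D 5.098, G 7.521, C 6.445, E 0.835, B 3.861.
Jefferson allocation: H 0, A 8, D 5, G 8, C 7, E 0, B 4.
Every allocation lies between the lower and upper quota.

none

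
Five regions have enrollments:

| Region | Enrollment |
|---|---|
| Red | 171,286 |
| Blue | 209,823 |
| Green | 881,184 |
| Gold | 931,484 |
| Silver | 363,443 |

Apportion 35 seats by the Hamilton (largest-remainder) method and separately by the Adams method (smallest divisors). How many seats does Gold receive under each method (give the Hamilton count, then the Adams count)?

13 and 12

Hamilton: Red 2, Blue 3, Green 12, Gold 13, Silver 5.
Adams: Red 3, Blue 3, Green 12, Gold 12, Silver 5.
Gold gets 13 under Hamilton and 12 under Adams.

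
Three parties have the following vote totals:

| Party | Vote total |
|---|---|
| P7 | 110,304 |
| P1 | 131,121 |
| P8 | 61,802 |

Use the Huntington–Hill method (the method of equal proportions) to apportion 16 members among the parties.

With divisor 18990: modified quotas P7 5.809, P1 6.905, P8 3.254.
Geometric-mean thresholds: P7 √(5·6)=5.477, P1 √(6·7)=6.481, P8 √(3·4)=3.464.
Each quota rounded against its threshold gives P7 6, P1 7, P8 3 (total 16).

P7: 6, P1: 7, P8: 3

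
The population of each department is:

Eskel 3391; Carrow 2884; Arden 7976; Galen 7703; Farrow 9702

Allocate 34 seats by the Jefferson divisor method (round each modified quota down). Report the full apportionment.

Eskel=3, Carrow=3, Arden=9, Galen=8, Farrow=11

Standard divisor 31656/34 ≈ 931.059; standard quotas: Eskel 3.642, Carrow 3.098, Arden 8.567, Galen 8.273, Farrow 10.420.
Rounding down gives 3, 3, 8, 8, 10 = 32 seats, so the divisor must be adjusted.
With modified divisor 870: modified quotas Eskel 3.898, Carrow 3.315, Arden 9.168, Galen 8.854, Farrow 11.152.
Rounding down: Eskel 3, Carrow 3, Arden 9, Galen 8, Farrow 11 (total 34).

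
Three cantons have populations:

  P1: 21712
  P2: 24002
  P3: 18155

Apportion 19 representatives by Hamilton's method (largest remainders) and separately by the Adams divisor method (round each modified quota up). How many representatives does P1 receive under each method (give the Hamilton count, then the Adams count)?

Hamilton: P1 7, P2 7, P3 5.
Adams: P1 6, P2 7, P3 6.
P1 gets 7 under Hamilton and 6 under Adams.

7 and 6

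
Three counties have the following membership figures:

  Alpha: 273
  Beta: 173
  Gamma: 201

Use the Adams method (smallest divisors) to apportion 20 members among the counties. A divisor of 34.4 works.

With modified divisor 34.4: modified quotas Alpha 7.936, Beta 5.029, Gamma 5.843.
Rounding up: Alpha 8, Beta 6, Gamma 6 (total 20).

Alpha 8, Beta 6, Gamma 6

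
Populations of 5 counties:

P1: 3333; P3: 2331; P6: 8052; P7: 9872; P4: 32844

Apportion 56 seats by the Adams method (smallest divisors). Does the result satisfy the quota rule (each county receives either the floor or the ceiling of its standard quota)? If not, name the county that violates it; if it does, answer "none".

Standard quotas: P1 3.307, P3 2.313, P6 7.990, P7 9.796, P4 32.593.
Adams allocation: P1 4, P3 3, P6 8, P7 10, P4 31.
P4 has quota 32.593 (lower 32, upper 33) but receives 31 — outside the quota interval.

P4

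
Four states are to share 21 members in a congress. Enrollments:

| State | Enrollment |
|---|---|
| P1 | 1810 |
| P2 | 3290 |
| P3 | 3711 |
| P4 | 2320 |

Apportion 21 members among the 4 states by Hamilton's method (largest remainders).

P1=4, P2=6, P3=7, P4=4

Total 11131; standard divisor 11131/21 ≈ 530.048.
Standard quotas: P1 3.415, P2 6.207, P3 7.001, P4 4.377.
Lower quotas: P1 3, P2 6, P3 7, P4 4 (sum 20, leaving 1 seat).
Remainders in descending order: P1 0.415, P4 0.377, P2 0.207, P3 0.001.
The surplus seat goes to P1.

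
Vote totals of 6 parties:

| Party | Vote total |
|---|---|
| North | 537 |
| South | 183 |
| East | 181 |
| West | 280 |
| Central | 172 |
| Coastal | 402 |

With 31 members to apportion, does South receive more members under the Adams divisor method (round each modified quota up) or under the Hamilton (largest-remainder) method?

Adams

Adams: North 9, South 4, East 3, West 5, Central 3, Coastal 7.
Hamilton: North 10, South 3, East 3, West 5, Central 3, Coastal 7.
South gets 4 under Adams and 3 under Hamilton.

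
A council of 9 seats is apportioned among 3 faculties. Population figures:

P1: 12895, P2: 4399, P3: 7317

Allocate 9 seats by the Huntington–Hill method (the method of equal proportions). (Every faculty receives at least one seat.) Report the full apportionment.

P1: 4, P2: 2, P3: 3

With divisor 2935: modified quotas P1 4.394, P2 1.499, P3 2.493.
Geometric-mean thresholds: P1 √(4·5)=4.472, P2 √(1·2)=1.414, P3 √(2·3)=2.449.
Each quota rounded against its threshold gives P1 4, P2 2, P3 3 (total 9).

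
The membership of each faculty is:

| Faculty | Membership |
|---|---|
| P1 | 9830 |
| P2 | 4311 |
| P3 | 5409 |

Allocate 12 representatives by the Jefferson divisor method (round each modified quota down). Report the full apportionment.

Standard divisor 19550/12 ≈ 1629.167; standard quotas: P1 6.034, P2 2.646, P3 3.320.
Rounding down gives 6, 2, 3 = 11 seats, so the divisor must be adjusted.
With modified divisor 1420: modified quotas P1 6.923, P2 3.036, P3 3.809.
Rounding down: P1 6, P2 3, P3 3 (total 12).

P1: 6, P2: 3, P3: 3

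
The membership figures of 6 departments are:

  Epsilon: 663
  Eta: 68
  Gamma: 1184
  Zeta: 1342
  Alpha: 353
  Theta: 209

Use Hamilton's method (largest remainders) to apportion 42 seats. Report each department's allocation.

The standard divisor is 3819/42 ≈ 90.929.
Standard quotas: Epsilon 7.291, Eta 0.748, Gamma 13.021, Zeta 14.759, Alpha 3.882, Theta 2.299.
Lower quotas: Epsilon 7, Eta 0, Gamma 13, Zeta 14, Alpha 3, Theta 2 (sum 39, leaving 3 seats).
Remainders in descending order: Alpha 0.882, Zeta 0.759, Eta 0.748, Theta 0.299, Epsilon 0.291, Gamma 0.021.
Largest remainders: Alpha, Zeta, Eta receive the extra seats.

Epsilon 7, Eta 1, Gamma 13, Zeta 15, Alpha 4, Theta 2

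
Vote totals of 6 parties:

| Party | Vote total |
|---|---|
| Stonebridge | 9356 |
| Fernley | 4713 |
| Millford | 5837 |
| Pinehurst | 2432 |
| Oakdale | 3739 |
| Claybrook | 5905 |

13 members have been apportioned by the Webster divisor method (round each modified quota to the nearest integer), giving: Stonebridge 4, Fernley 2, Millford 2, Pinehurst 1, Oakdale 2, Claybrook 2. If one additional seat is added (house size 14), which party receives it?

Priority for the next seat is population ÷ (current seats + 0.5).
Priorities: Stonebridge 2079.111, Fernley 1885.200, Millford 2334.800, Pinehurst 1621.333, Oakdale 1495.600, Claybrook 2362.000.
Highest priority: Claybrook.

Claybrook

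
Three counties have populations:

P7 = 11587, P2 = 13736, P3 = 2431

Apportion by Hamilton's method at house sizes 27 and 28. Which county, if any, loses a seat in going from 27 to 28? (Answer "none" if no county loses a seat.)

P3

At 27 seats: P7 11, P2 13, P3 3.
At 28 seats: P7 12, P2 14, P3 2.
P3 drops from 3 to 2.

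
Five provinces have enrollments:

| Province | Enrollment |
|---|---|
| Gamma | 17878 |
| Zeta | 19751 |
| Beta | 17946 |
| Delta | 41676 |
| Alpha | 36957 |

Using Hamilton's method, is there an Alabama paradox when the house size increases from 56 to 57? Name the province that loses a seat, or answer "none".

Gamma

At 56 seats: Gamma 8, Zeta 8, Beta 8, Delta 17, Alpha 15.
At 57 seats: Gamma 7, Zeta 8, Beta 8, Delta 18, Alpha 16.
Gamma drops from 8 to 7.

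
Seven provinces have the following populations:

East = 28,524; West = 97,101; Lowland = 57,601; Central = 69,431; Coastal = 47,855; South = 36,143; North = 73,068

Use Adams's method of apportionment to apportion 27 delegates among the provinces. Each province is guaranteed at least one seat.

Standard divisor 409723/27 ≈ 15174.926; standard quotas: East 1.880, West 6.399, Lowland 3.796, Central 4.575, Coastal 3.154, South 2.382, North 4.815.
Rounding up gives 2, 7, 4, 5, 4, 3, 5 = 30 seats, so the divisor must be adjusted.
With modified divisor 17700: modified quotas East 1.612, West 5.486, Lowland 3.254, Central 3.923, Coastal 2.704, South 2.042, North 4.128.
Rounding up: East 2, West 6, Lowland 4, Central 4, Coastal 3, South 3, North 5 (total 27).

East=2; West=6; Lowland=4; Central=4; Coastal=3; South=3; North=5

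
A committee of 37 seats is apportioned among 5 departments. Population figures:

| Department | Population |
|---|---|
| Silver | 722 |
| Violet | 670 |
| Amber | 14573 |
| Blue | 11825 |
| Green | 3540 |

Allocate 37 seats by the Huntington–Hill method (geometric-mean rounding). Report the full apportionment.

With divisor 855: modified quotas Silver 0.844, Violet 0.784, Amber 17.044, Blue 13.830, Green 4.140.
Geometric-mean thresholds: Silver (min 1), Violet (min 1), Amber √(17·18)=17.493, Blue √(13·14)=13.491, Green √(4·5)=4.472.
Each quota rounded against its threshold gives Silver 1, Violet 1, Amber 17, Blue 14, Green 4 (total 37).

Silver: 1, Violet: 1, Amber: 17, Blue: 14, Green: 4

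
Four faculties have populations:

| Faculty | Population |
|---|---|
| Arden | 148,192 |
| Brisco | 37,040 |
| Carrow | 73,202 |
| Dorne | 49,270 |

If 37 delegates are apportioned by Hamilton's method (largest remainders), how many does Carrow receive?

Standard divisor: 307704 ÷ 37 ≈ 8316.324.
Standard quotas: Arden 17.8194, Brisco 4.4539, Carrow 8.8022, Dorne 5.9245.
Lower quotas: Arden 17, Brisco 4, Carrow 8, Dorne 5 (sum 34, leaving 3 seats).
Remainders in descending order: Dorne 0.9245, Arden 0.8194, Carrow 0.8022, Brisco 0.4539.
Largest remainders: Dorne, Arden, Carrow receive the extra seats.
Carrow receives 9.

9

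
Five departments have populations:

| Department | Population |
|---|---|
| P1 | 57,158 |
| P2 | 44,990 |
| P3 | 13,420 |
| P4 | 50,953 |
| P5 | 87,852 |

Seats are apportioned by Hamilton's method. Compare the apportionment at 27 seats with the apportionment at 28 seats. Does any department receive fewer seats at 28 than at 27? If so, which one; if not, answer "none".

P3

At 27 seats: P1 6, P2 5, P3 2, P4 5, P5 9.
At 28 seats: P1 6, P2 5, P3 1, P4 6, P5 10.
P3 drops from 2 to 1.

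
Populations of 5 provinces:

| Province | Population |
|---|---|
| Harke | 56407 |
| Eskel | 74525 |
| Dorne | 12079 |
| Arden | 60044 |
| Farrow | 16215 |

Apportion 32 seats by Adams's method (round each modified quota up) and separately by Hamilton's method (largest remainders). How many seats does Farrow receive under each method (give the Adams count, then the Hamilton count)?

3 and 2

Adams: Harke 8, Eskel 10, Dorne 2, Arden 9, Farrow 3.
Hamilton: Harke 8, Eskel 11, Dorne 2, Arden 9, Farrow 2.
Farrow gets 3 under Adams and 2 under Hamilton.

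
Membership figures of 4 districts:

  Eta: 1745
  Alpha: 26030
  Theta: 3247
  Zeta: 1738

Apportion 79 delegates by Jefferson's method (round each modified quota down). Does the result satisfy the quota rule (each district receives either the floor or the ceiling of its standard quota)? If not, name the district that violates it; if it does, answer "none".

Alpha

Standard quotas: Eta 4.208, Alpha 62.771, Theta 7.830, Zeta 4.191.
Jefferson allocation: Eta 4, Alpha 64, Theta 7, Zeta 4.
Alpha has quota 62.771 (lower 62, upper 63) but receives 64 — outside the quota interval.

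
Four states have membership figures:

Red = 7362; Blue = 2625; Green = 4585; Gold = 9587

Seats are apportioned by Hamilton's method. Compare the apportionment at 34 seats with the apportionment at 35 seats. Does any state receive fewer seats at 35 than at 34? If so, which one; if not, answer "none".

none

At 34 seats: Red 10, Blue 4, Green 6, Gold 14.
At 35 seats: Red 11, Blue 4, Green 6, Gold 14.
No state's allocation decreased.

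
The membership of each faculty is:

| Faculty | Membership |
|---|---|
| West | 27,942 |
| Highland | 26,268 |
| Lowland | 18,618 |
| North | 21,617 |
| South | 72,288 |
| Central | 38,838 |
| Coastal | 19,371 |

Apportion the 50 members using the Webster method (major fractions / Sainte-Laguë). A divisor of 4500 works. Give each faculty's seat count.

With modified divisor 4500: modified quotas West 6.209, Highland 5.837, Lowland 4.137, North 4.804, South 16.064, Central 8.631, Coastal 4.305.
Rounding to the nearest integer: West 6, Highland 6, Lowland 4, North 5, South 16, Central 9, Coastal 4 (total 50).

West: 6; Highland: 6; Lowland: 4; North: 5; South: 16; Central: 9; Coastal: 4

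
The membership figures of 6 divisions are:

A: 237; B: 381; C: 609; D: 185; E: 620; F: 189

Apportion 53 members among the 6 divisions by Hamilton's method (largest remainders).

Standard divisor: 2221 ÷ 53 ≈ 41.906.
Standard quotas: A 5.656, B 9.092, C 14.533, D 4.415, E 14.795, F 4.510.
Lower quotas: A 5, B 9, C 14, D 4, E 14, F 4 (sum 50, leaving 3 seats).
Remainders in descending order: E 0.795, A 0.656, C 0.533, F 0.510, D 0.415, B 0.092.
The surplus seats go to E, A, C.

A 6; B 9; C 15; D 4; E 15; F 4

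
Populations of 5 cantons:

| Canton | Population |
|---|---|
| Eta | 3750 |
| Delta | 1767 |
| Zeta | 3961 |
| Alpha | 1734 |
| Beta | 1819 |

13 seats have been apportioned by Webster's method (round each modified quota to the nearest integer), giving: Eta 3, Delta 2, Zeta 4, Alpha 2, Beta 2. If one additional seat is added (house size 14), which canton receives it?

Eta

Priority for the next seat is population ÷ (current seats + 0.5).
Priorities: Eta 1071.429, Delta 706.800, Zeta 880.222, Alpha 693.600, Beta 727.600.
Highest priority: Eta.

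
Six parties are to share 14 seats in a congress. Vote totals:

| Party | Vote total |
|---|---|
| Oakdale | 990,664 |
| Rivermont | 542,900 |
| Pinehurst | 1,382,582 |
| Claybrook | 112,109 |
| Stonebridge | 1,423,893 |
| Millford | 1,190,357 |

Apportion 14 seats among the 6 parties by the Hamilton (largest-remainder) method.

Oakdale=3, Rivermont=1, Pinehurst=3, Claybrook=0, Stonebridge=4, Millford=3

Total 5642505; standard divisor 5642505/14 ≈ 403036.071.
Standard quotas: Oakdale 2.4580, Rivermont 1.3470, Pinehurst 3.4304, Claybrook 0.2782, Stonebridge 3.5329, Millford 2.9535.
Lower quotas: Oakdale 2, Rivermont 1, Pinehurst 3, Claybrook 0, Stonebridge 3, Millford 2 (sum 11, leaving 3 seats).
Remainders in descending order: Millford 0.9535, Stonebridge 0.5329, Oakdale 0.4580, Pinehurst 0.4304, Rivermont 0.3470, Claybrook 0.2782.
Largest remainders: Millford, Stonebridge, Oakdale receive the extra seats.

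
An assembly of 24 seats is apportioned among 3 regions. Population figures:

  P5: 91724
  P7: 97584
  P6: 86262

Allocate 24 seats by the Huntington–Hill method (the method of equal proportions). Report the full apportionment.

P5 8; P7 8; P6 8

With divisor 11514: modified quotas P5 7.966, P7 8.475, P6 7.492.
Geometric-mean thresholds: P5 √(7·8)=7.483, P7 √(8·9)=8.485, P6 √(7·8)=7.483.
Each quota rounded against its threshold gives P5 8, P7 8, P6 8 (total 24).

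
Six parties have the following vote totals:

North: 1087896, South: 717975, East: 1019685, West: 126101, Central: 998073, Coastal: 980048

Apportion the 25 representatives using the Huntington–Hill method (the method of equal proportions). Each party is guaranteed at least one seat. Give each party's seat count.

With divisor 202942: modified quotas North 5.361, South 3.538, East 5.025, West 0.621, Central 4.918, Coastal 4.829.
Geometric-mean thresholds: North √(5·6)=5.477, South √(3·4)=3.464, East √(5·6)=5.477, West (min 1), Central √(4·5)=4.472, Coastal √(4·5)=4.472.
Each quota rounded against its threshold gives North 5, South 4, East 5, West 1, Central 5, Coastal 5 (total 25).

North 5; South 4; East 5; West 1; Central 5; Coastal 5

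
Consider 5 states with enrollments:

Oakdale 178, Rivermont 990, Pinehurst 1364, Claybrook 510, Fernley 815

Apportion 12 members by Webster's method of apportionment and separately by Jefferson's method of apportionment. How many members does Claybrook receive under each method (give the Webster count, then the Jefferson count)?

2 and 1

Webster: Oakdale 1, Rivermont 3, Pinehurst 4, Claybrook 2, Fernley 2.
Jefferson: Oakdale 0, Rivermont 3, Pinehurst 5, Claybrook 1, Fernley 3.
Claybrook gets 2 under Webster and 1 under Jefferson.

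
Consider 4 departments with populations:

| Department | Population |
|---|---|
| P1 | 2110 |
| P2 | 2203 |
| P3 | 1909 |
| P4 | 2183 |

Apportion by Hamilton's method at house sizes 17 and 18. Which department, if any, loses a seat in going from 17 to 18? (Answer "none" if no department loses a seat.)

At 17 seats: P1 4, P2 5, P3 4, P4 4.
At 18 seats: P1 4, P2 5, P3 4, P4 5.
No department's allocation decreased.

none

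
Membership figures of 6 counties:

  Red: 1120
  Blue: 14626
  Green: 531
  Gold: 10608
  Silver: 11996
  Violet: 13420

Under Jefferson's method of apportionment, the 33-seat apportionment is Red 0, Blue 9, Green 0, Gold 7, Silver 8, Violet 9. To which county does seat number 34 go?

Blue

Priority for the next seat is population ÷ (current seats + 1).
Priorities: Red 1120.000, Blue 1462.600, Green 531.000, Gold 1326.000, Silver 1332.889, Violet 1342.000.
Highest priority: Blue.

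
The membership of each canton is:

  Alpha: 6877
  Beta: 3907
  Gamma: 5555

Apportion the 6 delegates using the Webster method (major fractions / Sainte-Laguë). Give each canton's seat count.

Alpha 3, Beta 1, Gamma 2

Standard divisor 16339/6 ≈ 2723.167; standard quotas: Alpha 2.525, Beta 1.435, Gamma 2.040.
Rounding to the nearest integer gives Alpha 3, Beta 1, Gamma 2 — total 6, matching the house size, so no adjustment is needed.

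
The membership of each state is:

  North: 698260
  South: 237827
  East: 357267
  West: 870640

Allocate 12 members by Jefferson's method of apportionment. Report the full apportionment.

Standard divisor 2163994/12 ≈ 180332.833; standard quotas: North 3.872, South 1.319, East 1.981, West 4.828.
Rounding down gives 3, 1, 1, 4 = 9 seats, so the divisor must be adjusted.
With modified divisor 159600: modified quotas North 4.375, South 1.490, East 2.239, West 5.455.
Rounding down: North 4, South 1, East 2, West 5 (total 12).

North: 4; South: 1; East: 2; West: 5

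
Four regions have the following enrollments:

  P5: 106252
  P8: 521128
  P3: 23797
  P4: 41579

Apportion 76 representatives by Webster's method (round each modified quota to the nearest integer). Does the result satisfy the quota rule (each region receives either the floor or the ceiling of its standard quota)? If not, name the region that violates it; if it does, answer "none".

P8

Standard quotas: P5 11.657, P8 57.171, P3 2.611, P4 4.561.
Webster allocation: P5 12, P8 56, P3 3, P4 5.
P8 has quota 57.171 (lower 57, upper 58) but receives 56 — outside the quota interval.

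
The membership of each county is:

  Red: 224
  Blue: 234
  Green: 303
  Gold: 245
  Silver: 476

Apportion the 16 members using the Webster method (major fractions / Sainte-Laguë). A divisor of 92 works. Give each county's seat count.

Red: 2, Blue: 3, Green: 3, Gold: 3, Silver: 5

With modified divisor 92: modified quotas Red 2.435, Blue 2.543, Green 3.293, Gold 2.663, Silver 5.174.
Rounding to the nearest integer: Red 2, Blue 3, Green 3, Gold 3, Silver 5 (total 16).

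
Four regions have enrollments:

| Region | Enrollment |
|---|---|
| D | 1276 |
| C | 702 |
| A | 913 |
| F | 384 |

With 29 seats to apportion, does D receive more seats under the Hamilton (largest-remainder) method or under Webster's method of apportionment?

Webster

Hamilton: D 11, C 6, A 8, F 4.
Webster: D 12, C 6, A 8, F 3.
D gets 11 under Hamilton and 12 under Webster.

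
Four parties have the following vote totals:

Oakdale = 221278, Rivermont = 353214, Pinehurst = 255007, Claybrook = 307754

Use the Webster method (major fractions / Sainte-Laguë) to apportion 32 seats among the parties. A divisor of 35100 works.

Oakdale=6, Rivermont=10, Pinehurst=7, Claybrook=9

With modified divisor 35100: modified quotas Oakdale 6.304, Rivermont 10.063, Pinehurst 7.265, Claybrook 8.768.
Rounding to the nearest integer: Oakdale 6, Rivermont 10, Pinehurst 7, Claybrook 9 (total 32).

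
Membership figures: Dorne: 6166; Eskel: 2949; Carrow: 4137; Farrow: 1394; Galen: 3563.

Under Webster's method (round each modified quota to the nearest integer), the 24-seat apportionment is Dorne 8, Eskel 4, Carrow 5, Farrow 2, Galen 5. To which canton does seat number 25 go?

Carrow

Priority for the next seat is population ÷ (current seats + 0.5).
Priorities: Dorne 725.412, Eskel 655.333, Carrow 752.182, Farrow 557.600, Galen 647.818.
Highest priority: Carrow.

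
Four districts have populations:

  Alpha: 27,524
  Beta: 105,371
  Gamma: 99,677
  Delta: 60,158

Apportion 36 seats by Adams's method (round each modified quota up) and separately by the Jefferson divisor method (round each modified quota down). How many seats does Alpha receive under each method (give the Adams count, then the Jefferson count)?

Adams: Alpha 4, Beta 13, Gamma 12, Delta 7.
Jefferson: Alpha 3, Beta 13, Gamma 13, Delta 7.
Alpha gets 4 under Adams and 3 under Jefferson.

4 and 3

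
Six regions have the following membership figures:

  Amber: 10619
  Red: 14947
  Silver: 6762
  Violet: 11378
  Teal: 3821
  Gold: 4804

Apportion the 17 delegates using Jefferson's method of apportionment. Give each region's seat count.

Amber 4; Red 5; Silver 2; Violet 4; Teal 1; Gold 1

Standard divisor 52331/17 ≈ 3078.294; standard quotas: Amber 3.450, Red 4.856, Silver 2.197, Violet 3.696, Teal 1.241, Gold 1.561.
Rounding down gives 3, 4, 2, 3, 1, 1 = 14 seats, so the divisor must be adjusted.
With modified divisor 2600: modified quotas Amber 4.084, Red 5.749, Silver 2.601, Violet 4.376, Teal 1.470, Gold 1.848.
Rounding down: Amber 4, Red 5, Silver 2, Violet 4, Teal 1, Gold 1 (total 17).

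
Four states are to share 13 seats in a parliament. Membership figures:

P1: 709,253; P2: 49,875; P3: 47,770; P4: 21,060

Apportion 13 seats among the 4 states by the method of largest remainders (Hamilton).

Total 827958; standard divisor 827958/13 ≈ 63689.077.
Standard quotas: P1 11.1362, P2 0.7831, P3 0.7501, P4 0.3307.
Lower quotas: P1 11, P2 0, P3 0, P4 0 (sum 11, leaving 2 seats).
Remainders in descending order: P2 0.7831, P3 0.7501, P4 0.3307, P1 0.1362.
The surplus seats go to P2, P3.

P1 11; P2 1; P3 1; P4 0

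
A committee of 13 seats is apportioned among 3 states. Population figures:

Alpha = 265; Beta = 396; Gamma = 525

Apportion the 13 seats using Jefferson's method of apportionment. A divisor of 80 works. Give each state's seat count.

With modified divisor 80: modified quotas Alpha 3.312, Beta 4.950, Gamma 6.562.
Rounding down: Alpha 3, Beta 4, Gamma 6 (total 13).

Alpha 3; Beta 4; Gamma 6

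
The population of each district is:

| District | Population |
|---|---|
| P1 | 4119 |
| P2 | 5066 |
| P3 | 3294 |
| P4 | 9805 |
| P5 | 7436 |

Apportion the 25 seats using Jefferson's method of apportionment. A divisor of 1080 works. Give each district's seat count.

With modified divisor 1080: modified quotas P1 3.814, P2 4.691, P3 3.050, P4 9.079, P5 6.885.
Rounding down: P1 3, P2 4, P3 3, P4 9, P5 6 (total 25).

P1 3; P2 4; P3 3; P4 9; P5 6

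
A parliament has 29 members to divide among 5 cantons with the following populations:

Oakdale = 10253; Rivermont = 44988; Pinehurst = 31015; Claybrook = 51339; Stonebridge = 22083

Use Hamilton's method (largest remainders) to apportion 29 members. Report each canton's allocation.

Oakdale=2, Rivermont=8, Pinehurst=6, Claybrook=9, Stonebridge=4

The standard divisor is 159678/29 ≈ 5506.138.
Standard quotas: Oakdale 1.8621, Rivermont 8.1705, Pinehurst 5.6328, Claybrook 9.3240, Stonebridge 4.0106.
Lower quotas: Oakdale 1, Rivermont 8, Pinehurst 5, Claybrook 9, Stonebridge 4 (sum 27, leaving 2 seats).
Remainders in descending order: Oakdale 0.8621, Pinehurst 0.6328, Claybrook 0.3240, Rivermont 0.1705, Stonebridge 0.0106.
The surplus seats go to Oakdale, Pinehurst.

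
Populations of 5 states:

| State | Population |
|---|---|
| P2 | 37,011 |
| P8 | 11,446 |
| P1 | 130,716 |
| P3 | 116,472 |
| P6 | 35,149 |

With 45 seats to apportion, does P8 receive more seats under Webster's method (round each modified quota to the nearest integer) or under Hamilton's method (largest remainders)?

Webster: P2 5, P8 2, P1 17, P3 16, P6 5.
Hamilton: P2 5, P8 1, P1 18, P3 16, P6 5.
P8 gets 2 under Webster and 1 under Hamilton.

Webster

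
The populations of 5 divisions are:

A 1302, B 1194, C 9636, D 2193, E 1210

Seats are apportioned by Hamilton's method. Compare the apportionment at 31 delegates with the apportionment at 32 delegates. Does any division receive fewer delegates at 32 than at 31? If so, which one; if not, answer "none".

E

At 31 seats: A 3, B 2, C 19, D 4, E 3.
At 32 seats: A 3, B 2, C 20, D 5, E 2.
E drops from 3 to 2.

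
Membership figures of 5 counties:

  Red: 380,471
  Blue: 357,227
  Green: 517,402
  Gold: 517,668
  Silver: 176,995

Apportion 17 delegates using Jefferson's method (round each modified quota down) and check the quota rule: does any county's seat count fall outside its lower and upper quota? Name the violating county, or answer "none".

none

Standard quotas: Red 3.317, Blue 3.115, Green 4.511, Gold 4.514, Silver 1.543.
Jefferson allocation: Red 3, Blue 3, Green 5, Gold 5, Silver 1.
Every allocation lies between the lower and upper quota.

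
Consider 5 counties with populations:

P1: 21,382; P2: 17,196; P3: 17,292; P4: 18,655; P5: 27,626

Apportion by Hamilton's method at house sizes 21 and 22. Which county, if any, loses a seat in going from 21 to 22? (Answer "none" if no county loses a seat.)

none

At 21 seats: P1 4, P2 3, P3 4, P4 4, P5 6.
At 22 seats: P1 4, P2 4, P3 4, P4 4, P5 6.
No county's allocation decreased.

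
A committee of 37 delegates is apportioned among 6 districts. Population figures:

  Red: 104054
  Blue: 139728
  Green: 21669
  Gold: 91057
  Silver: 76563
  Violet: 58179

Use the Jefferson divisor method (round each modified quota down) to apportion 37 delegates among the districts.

Red 8, Blue 11, Green 1, Gold 7, Silver 6, Violet 4

Standard divisor 491250/37 ≈ 13277.027; standard quotas: Red 7.837, Blue 10.524, Green 1.632, Gold 6.858, Silver 5.767, Violet 4.382.
Rounding down gives 7, 10, 1, 6, 5, 4 = 33 seats, so the divisor must be adjusted.
With modified divisor 12200: modified quotas Red 8.529, Blue 11.453, Green 1.776, Gold 7.464, Silver 6.276, Violet 4.769.
Rounding down: Red 8, Blue 11, Green 1, Gold 7, Silver 6, Violet 4 (total 37).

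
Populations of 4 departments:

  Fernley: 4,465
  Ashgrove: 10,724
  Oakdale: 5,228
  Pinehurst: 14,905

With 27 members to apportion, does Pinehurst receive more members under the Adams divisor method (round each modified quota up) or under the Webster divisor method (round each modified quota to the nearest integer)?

Adams: Fernley 4, Ashgrove 8, Oakdale 4, Pinehurst 11.
Webster: Fernley 3, Ashgrove 8, Oakdale 4, Pinehurst 12.
Pinehurst gets 11 under Adams and 12 under Webster.

Webster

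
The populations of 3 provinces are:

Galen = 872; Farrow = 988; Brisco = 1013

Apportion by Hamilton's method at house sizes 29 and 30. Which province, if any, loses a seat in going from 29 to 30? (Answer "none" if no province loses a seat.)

At 29 seats: Galen 9, Farrow 10, Brisco 10.
At 30 seats: Galen 9, Farrow 10, Brisco 11.
No province's allocation decreased.

none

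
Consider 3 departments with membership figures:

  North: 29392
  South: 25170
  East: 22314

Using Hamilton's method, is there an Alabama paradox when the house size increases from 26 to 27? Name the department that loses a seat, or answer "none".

none

At 26 seats: North 10, South 8, East 8.
At 27 seats: North 10, South 9, East 8.
No department's allocation decreased.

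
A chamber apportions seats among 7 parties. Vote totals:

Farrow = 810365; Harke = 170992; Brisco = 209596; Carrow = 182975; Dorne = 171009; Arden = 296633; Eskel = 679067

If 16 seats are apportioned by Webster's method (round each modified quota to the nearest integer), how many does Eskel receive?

Standard divisor 2520637/16 ≈ 157539.812; standard quotas: Farrow 5.144, Harke 1.085, Brisco 1.330, Carrow 1.161, Dorne 1.085, Arden 1.883, Eskel 4.310.
Rounding to the nearest integer gives 5, 1, 1, 1, 1, 2, 4 = 15 seats, so the divisor must be adjusted.
With modified divisor 149100: modified quotas Farrow 5.435, Harke 1.147, Brisco 1.406, Carrow 1.227, Dorne 1.147, Arden 1.989, Eskel 4.554.
Rounding to the nearest integer: Farrow 5, Harke 1, Brisco 1, Carrow 1, Dorne 1, Arden 2, Eskel 5 (total 16).
Eskel receives 5.

5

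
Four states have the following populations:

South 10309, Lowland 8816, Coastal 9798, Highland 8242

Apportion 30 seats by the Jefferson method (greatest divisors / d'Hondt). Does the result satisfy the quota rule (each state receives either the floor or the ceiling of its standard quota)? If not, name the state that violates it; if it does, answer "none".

Standard quotas: South 8.322, Lowland 7.116, Coastal 7.909, Highland 6.653.
Jefferson allocation: South 8, Lowland 7, Coastal 8, Highland 7.
Every allocation lies between the lower and upper quota.

none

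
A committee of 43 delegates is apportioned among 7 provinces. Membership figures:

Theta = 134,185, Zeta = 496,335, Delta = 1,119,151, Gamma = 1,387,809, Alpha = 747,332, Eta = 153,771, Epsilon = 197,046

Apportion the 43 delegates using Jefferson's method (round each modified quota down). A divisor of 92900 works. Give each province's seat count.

With modified divisor 92900: modified quotas Theta 1.444, Zeta 5.343, Delta 12.047, Gamma 14.939, Alpha 8.044, Eta 1.655, Epsilon 2.121.
Rounding down: Theta 1, Zeta 5, Delta 12, Gamma 14, Alpha 8, Eta 1, Epsilon 2 (total 43).

Theta 1; Zeta 5; Delta 12; Gamma 14; Alpha 8; Eta 1; Epsilon 2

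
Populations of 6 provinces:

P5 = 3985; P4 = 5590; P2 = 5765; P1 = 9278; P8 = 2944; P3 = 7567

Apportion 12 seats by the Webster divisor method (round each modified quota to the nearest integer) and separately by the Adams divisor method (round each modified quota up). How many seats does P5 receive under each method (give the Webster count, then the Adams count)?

1 and 2

Webster: P5 1, P4 2, P2 2, P1 3, P8 1, P3 3.
Adams: P5 2, P4 2, P2 2, P1 3, P8 1, P3 2.
P5 gets 1 under Webster and 2 under Adams.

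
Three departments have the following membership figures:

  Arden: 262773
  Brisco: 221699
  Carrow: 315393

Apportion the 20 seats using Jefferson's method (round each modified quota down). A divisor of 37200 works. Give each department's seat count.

Arden 7, Brisco 5, Carrow 8

With modified divisor 37200: modified quotas Arden 7.064, Brisco 5.960, Carrow 8.478.
Rounding down: Arden 7, Brisco 5, Carrow 8 (total 20).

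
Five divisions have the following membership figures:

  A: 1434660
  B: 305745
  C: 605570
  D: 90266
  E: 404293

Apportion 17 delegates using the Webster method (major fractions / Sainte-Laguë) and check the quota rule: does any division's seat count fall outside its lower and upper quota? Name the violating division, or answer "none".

Standard quotas: A 8.586, B 1.830, C 3.624, D 0.540, E 2.420.
Webster allocation: A 8, B 2, C 4, D 1, E 2.
Every allocation lies between the lower and upper quota.

none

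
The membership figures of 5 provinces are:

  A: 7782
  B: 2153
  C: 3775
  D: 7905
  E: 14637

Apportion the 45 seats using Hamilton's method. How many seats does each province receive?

A 9, B 3, C 5, D 10, E 18

Standard divisor: 36252 ÷ 45 ≈ 805.6.
Standard quotas: A 9.6599, B 2.6725, C 4.6859, D 9.8126, E 18.1691.
Lower quotas: A 9, B 2, C 4, D 9, E 18 (sum 42, leaving 3 seats).
Remainders in descending order: D 0.8126, C 0.6859, B 0.6725, A 0.6599, E 0.1691.
Largest remainders: D, C, B receive the extra seats.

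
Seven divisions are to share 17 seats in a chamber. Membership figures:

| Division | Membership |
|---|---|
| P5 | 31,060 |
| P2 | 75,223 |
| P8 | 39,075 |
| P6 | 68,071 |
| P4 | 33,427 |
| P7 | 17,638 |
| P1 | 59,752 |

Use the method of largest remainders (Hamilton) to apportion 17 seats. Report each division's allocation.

Standard divisor: 324246 ÷ 17 ≈ 19073.294.
Standard quotas: P5 1.6285, P2 3.9439, P8 2.0487, P6 3.5689, P4 1.7526, P7 0.9247, P1 3.1328.
Lower quotas: P5 1, P2 3, P8 2, P6 3, P4 1, P7 0, P1 3 (sum 13, leaving 4 seats).
Remainders in descending order: P2 0.9439, P7 0.9247, P4 0.7526, P5 0.6285, P6 0.5689, P1 0.1328, P8 0.0487.
The surplus seats go to P2, P7, P4, P5.

P5 2, P2 4, P8 2, P6 3, P4 2, P7 1, P1 3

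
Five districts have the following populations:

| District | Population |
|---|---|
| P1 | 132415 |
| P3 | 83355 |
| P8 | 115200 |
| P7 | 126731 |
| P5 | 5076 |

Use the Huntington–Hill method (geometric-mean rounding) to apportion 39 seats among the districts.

P1=11; P3=7; P8=10; P7=10; P5=1

With divisor 12113: modified quotas P1 10.932, P3 6.881, P8 9.510, P7 10.462, P5 0.419.
Geometric-mean thresholds: P1 √(10·11)=10.488, P3 √(6·7)=6.481, P8 √(9·10)=9.487, P7 √(10·11)=10.488, P5 (min 1).
Each quota rounded against its threshold gives P1 11, P3 7, P8 10, P7 10, P5 1 (total 39).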